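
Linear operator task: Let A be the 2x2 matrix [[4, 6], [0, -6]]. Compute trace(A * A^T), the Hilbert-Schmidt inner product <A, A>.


trace(A * A^T) = sum of squares of all entries
= 4^2 + 6^2 + 0^2 + (-6)^2
= 16 + 36 + 0 + 36
= 88

88


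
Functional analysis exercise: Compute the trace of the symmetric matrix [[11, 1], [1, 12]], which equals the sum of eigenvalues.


For a self-adjoint (symmetric) matrix, the eigenvalues are real.
The sum of eigenvalues equals the trace of the matrix.
trace = 11 + 12 = 23

23


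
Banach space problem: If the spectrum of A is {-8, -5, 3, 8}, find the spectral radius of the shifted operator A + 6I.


Spectrum of A + 6I = {-2, 1, 9, 14}
Spectral radius = max |lambda| over the shifted spectrum
= max(2, 1, 9, 14) = 14

14


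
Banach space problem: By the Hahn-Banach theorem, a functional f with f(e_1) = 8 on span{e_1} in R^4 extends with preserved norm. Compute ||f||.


The norm of f is given by ||f|| = sup_{||x||=1} |f(x)|.
On span{e_1}, ||e_1|| = 1, so ||f|| = |f(e_1)| / ||e_1||
= |8| / 1 = 8.0000

8.0000


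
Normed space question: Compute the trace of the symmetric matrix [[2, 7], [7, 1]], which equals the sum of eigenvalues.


For a self-adjoint (symmetric) matrix, the eigenvalues are real.
The sum of eigenvalues equals the trace of the matrix.
trace = 2 + 1 = 3

3


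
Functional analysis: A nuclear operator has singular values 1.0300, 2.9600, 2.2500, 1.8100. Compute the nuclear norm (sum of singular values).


The nuclear norm is the sum of all singular values.
||T||_1 = 1.0300 + 2.9600 + 2.2500 + 1.8100
= 8.0500

8.0500


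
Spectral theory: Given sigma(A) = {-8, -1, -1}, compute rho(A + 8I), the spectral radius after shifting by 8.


Spectrum of A + 8I = {0, 7, 7}
Spectral radius = max |lambda| over the shifted spectrum
= max(0, 7, 7) = 7

7


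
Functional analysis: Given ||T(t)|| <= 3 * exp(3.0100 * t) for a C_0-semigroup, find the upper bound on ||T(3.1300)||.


||T(3.1300)|| <= 3 * exp(3.0100 * 3.1300)
= 3 * exp(9.4213)
= 3 * 12348.6250
= 37045.8750

37045.8750


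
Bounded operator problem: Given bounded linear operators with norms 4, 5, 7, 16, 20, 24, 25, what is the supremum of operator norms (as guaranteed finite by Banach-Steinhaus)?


By the Uniform Boundedness Principle, the supremum of norms is finite.
sup_k ||T_k|| = max(4, 5, 7, 16, 20, 24, 25) = 25

25


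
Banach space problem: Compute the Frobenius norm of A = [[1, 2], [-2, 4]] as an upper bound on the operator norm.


||A||_F^2 = sum a_ij^2
= 1^2 + 2^2 + (-2)^2 + 4^2
= 1 + 4 + 4 + 16 = 25
||A||_F = sqrt(25) = 5.0000

5.0000


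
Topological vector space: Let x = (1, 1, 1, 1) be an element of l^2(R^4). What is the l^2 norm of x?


The l^2 norm = (sum |x_i|^2)^(1/2)
Sum of 2th powers = 1 + 1 + 1 + 1 = 4
||x||_2 = (4)^(1/2) = 2.0000

2.0000


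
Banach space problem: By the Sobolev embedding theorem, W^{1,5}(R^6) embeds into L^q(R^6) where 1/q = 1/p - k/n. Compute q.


Using the Sobolev embedding formula: 1/q = 1/p - k/n
1/q = 1/5 - 1/6 = 1/30
q = 1/(1/30) = 30

30.0000


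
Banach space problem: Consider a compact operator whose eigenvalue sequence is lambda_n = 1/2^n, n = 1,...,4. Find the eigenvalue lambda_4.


The eigenvalue formula gives lambda_4 = 1/2^4
= 1/16
= 0.0625

0.0625


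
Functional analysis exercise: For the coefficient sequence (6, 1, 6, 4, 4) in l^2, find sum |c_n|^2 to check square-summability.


sum |c_n|^2 = 6^2 + 1^2 + 6^2 + 4^2 + 4^2
= 36 + 1 + 36 + 16 + 16
= 105

105


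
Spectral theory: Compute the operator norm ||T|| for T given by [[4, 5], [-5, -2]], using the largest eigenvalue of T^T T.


A^T A = [[41, 30], [30, 29]]
trace(A^T A) = 70, det(A^T A) = 289
discriminant = 70^2 - 4*289 = 3744
Largest eigenvalue of A^T A = (trace + sqrt(disc))/2 = 65.5941
||T|| = sqrt(65.5941) = 8.0990

8.0990


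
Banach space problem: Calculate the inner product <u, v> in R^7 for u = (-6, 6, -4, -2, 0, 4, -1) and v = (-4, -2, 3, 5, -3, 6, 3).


Computing the standard inner product <u, v> = sum u_i * v_i
= -6*-4 + 6*-2 + -4*3 + -2*5 + 0*-3 + 4*6 + -1*3
= 24 + -12 + -12 + -10 + 0 + 24 + -3
= 11

11


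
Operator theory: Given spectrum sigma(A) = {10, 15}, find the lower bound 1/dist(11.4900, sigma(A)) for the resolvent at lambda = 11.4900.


dist(11.4900, {10, 15}) = min(|11.4900 - 10|, |11.4900 - 15|)
= min(1.4900, 3.5100) = 1.4900
Resolvent bound = 1/1.4900 = 0.6711

0.6711


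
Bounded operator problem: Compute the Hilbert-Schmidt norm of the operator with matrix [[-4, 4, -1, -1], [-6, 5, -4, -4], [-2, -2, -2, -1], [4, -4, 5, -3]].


The Hilbert-Schmidt norm is sqrt(sum of squares of all entries).
Sum of squares = (-4)^2 + 4^2 + (-1)^2 + (-1)^2 + (-6)^2 + 5^2 + (-4)^2 + (-4)^2 + (-2)^2 + (-2)^2 + (-2)^2 + (-1)^2 + 4^2 + (-4)^2 + 5^2 + (-3)^2
= 16 + 16 + 1 + 1 + 36 + 25 + 16 + 16 + 4 + 4 + 4 + 1 + 16 + 16 + 25 + 9 = 206
||T||_HS = sqrt(206) = 14.3527

14.3527


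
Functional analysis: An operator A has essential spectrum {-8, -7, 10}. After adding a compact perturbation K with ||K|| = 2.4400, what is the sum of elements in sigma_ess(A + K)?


By Weyl's theorem, the essential spectrum is invariant under compact perturbations.
sigma_ess(A + K) = sigma_ess(A) = {-8, -7, 10}
Sum = -8 + -7 + 10 = -5

-5


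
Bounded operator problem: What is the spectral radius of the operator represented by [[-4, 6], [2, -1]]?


For a 2x2 matrix, eigenvalues satisfy lambda^2 - (trace)*lambda + det = 0
trace = -4 + -1 = -5
det = -4*-1 - 6*2 = -8
discriminant = (-5)^2 - 4*(-8) = 57
spectral radius = max |eigenvalue| = 6.2749

6.2749


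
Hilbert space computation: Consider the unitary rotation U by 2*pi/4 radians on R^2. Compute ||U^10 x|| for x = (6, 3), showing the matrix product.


U is a rotation by theta = 2*pi/4
U^10 = rotation by 10*theta = 20*pi/4 = 4*pi/4 (mod 2*pi)
cos(4*pi/4) = -1.0000, sin(4*pi/4) = 0.0000
U^10 x = (-1.0000 * 6 - 0.0000 * 3, 0.0000 * 6 + -1.0000 * 3)
= (-6.0000, -3.0000)
||U^10 x|| = sqrt((-6.0000)^2 + (-3.0000)^2) = sqrt(45.0000) = 6.7082

6.7082


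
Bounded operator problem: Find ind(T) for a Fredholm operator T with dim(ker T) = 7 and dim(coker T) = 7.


The Fredholm index is defined as ind(T) = dim(ker T) - dim(coker T)
= 7 - 7
= 0

0


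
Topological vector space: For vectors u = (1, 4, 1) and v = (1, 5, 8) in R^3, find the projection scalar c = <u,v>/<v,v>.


Computing <u,v> = 1*1 + 4*5 + 1*8 = 29
Computing <v,v> = 1^2 + 5^2 + 8^2 = 90
Projection coefficient = 29/90 = 0.3222

0.3222


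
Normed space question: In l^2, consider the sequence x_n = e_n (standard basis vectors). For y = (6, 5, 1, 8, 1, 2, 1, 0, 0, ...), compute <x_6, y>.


x_6 = e_6 is the standard basis vector with 1 in position 6.
<x_6, y> = y_6 = 2
As n -> infinity, <x_n, y> -> 0, confirming weak convergence of (x_n) to 0.

2


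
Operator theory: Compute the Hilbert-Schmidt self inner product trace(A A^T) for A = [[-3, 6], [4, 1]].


trace(A * A^T) = sum of squares of all entries
= (-3)^2 + 6^2 + 4^2 + 1^2
= 9 + 36 + 16 + 1
= 62

62


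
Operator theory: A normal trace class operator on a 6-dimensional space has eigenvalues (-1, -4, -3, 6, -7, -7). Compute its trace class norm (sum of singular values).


For a normal operator, singular values equal |eigenvalues|.
Trace norm = sum |lambda_i| = 1 + 4 + 3 + 6 + 7 + 7
= 28

28


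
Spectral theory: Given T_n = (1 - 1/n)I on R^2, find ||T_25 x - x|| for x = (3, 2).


T_25 x - x = (1 - 1/25)x - x = -x/25
||x|| = sqrt(13) = 3.6056
||T_25 x - x|| = ||x||/25 = 3.6056/25 = 0.1442

0.1442


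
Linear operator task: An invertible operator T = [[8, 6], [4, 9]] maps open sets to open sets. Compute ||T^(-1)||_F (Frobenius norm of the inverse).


det(T) = 8*9 - 6*4 = 48
T^(-1) = (1/48) * [[9, -6], [-4, 8]] = [[0.1875, -0.1250], [-0.0833, 0.1667]]
||T^(-1)||_F^2 = 0.1875^2 + (-0.1250)^2 + (-0.0833)^2 + 0.1667^2 = 0.0855
||T^(-1)||_F = sqrt(0.0855) = 0.2924

0.2924


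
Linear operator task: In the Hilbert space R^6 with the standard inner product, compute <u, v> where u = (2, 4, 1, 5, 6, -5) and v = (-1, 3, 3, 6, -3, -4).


Computing the standard inner product <u, v> = sum u_i * v_i
= 2*-1 + 4*3 + 1*3 + 5*6 + 6*-3 + -5*-4
= -2 + 12 + 3 + 30 + -18 + 20
= 45

45


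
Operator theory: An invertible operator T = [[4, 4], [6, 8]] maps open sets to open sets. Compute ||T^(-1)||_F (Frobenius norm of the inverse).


det(T) = 4*8 - 4*6 = 8
T^(-1) = (1/8) * [[8, -4], [-6, 4]] = [[1.0000, -0.5000], [-0.7500, 0.5000]]
||T^(-1)||_F^2 = 1.0000^2 + (-0.5000)^2 + (-0.7500)^2 + 0.5000^2 = 2.0625
||T^(-1)||_F = sqrt(2.0625) = 1.4361

1.4361


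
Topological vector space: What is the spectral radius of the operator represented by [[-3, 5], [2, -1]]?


For a 2x2 matrix, eigenvalues satisfy lambda^2 - (trace)*lambda + det = 0
trace = -3 + -1 = -4
det = -3*-1 - 5*2 = -7
discriminant = (-4)^2 - 4*(-7) = 44
spectral radius = max |eigenvalue| = 5.3166

5.3166


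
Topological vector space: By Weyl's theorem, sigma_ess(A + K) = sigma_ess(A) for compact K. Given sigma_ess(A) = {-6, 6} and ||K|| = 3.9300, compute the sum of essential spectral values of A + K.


By Weyl's theorem, the essential spectrum is invariant under compact perturbations.
sigma_ess(A + K) = sigma_ess(A) = {-6, 6}
Sum = -6 + 6 = 0

0


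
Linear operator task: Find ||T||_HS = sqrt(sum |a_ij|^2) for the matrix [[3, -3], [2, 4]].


The Hilbert-Schmidt norm is sqrt(sum of squares of all entries).
Sum of squares = 3^2 + (-3)^2 + 2^2 + 4^2
= 9 + 9 + 4 + 16 = 38
||T||_HS = sqrt(38) = 6.1644

6.1644


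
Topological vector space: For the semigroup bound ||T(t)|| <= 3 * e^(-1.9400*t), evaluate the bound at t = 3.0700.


||T(3.0700)|| <= 3 * exp(-1.9400 * 3.0700)
= 3 * exp(-5.9558)
= 3 * 0.0026
= 0.0078

0.0078


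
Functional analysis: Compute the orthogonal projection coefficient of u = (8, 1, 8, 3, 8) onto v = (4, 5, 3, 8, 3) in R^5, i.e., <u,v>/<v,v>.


Computing <u,v> = 8*4 + 1*5 + 8*3 + 3*8 + 8*3 = 109
Computing <v,v> = 4^2 + 5^2 + 3^2 + 8^2 + 3^2 = 123
Projection coefficient = 109/123 = 0.8862

0.8862


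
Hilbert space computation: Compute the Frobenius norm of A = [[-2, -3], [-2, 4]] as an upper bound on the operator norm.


||A||_F^2 = sum a_ij^2
= (-2)^2 + (-3)^2 + (-2)^2 + 4^2
= 4 + 9 + 4 + 16 = 33
||A||_F = sqrt(33) = 5.7446

5.7446


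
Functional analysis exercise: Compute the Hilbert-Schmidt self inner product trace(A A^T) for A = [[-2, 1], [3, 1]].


trace(A * A^T) = sum of squares of all entries
= (-2)^2 + 1^2 + 3^2 + 1^2
= 4 + 1 + 9 + 1
= 15

15


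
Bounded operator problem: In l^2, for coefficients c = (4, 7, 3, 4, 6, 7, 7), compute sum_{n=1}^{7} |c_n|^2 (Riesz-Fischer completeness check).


sum |c_n|^2 = 4^2 + 7^2 + 3^2 + 4^2 + 6^2 + 7^2 + 7^2
= 16 + 49 + 9 + 16 + 36 + 49 + 49
= 224

224


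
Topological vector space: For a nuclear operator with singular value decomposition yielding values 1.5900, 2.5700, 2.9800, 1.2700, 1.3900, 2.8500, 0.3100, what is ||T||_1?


The nuclear norm is the sum of all singular values.
||T||_1 = 1.5900 + 2.5700 + 2.9800 + 1.2700 + 1.3900 + 2.8500 + 0.3100
= 12.9600

12.9600


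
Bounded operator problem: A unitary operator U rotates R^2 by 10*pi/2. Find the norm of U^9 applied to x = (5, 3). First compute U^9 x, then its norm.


U is a rotation by theta = 10*pi/2
U^9 = rotation by 9*theta = 90*pi/2 = 2*pi/2 (mod 2*pi)
cos(2*pi/2) = -1.0000, sin(2*pi/2) = 0.0000
U^9 x = (-1.0000 * 5 - 0.0000 * 3, 0.0000 * 5 + -1.0000 * 3)
= (-5.0000, -3.0000)
||U^9 x|| = sqrt((-5.0000)^2 + (-3.0000)^2) = sqrt(34.0000) = 5.8310

5.8310


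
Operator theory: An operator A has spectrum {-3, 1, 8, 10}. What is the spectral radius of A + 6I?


Spectrum of A + 6I = {3, 7, 14, 16}
Spectral radius = max |lambda| over the shifted spectrum
= max(3, 7, 14, 16) = 16

16


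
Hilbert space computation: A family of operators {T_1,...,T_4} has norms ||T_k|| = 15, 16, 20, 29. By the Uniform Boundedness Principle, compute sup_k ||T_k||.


By the Uniform Boundedness Principle, the supremum of norms is finite.
sup_k ||T_k|| = max(15, 16, 20, 29) = 29

29


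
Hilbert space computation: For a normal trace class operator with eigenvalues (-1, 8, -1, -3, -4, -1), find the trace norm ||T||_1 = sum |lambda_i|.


For a normal operator, singular values equal |eigenvalues|.
Trace norm = sum |lambda_i| = 1 + 8 + 1 + 3 + 4 + 1
= 18

18


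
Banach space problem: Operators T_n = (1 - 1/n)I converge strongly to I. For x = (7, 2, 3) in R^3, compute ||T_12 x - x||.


T_12 x - x = (1 - 1/12)x - x = -x/12
||x|| = sqrt(62) = 7.8740
||T_12 x - x|| = ||x||/12 = 7.8740/12 = 0.6562

0.6562


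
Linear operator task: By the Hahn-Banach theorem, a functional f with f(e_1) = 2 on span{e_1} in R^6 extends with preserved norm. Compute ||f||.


The norm of f is given by ||f|| = sup_{||x||=1} |f(x)|.
On span{e_1}, ||e_1|| = 1, so ||f|| = |f(e_1)| / ||e_1||
= |2| / 1 = 2.0000

2.0000


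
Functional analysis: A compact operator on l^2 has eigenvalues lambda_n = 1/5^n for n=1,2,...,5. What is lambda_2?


The eigenvalue formula gives lambda_2 = 1/5^2
= 1/25
= 0.0400

0.0400


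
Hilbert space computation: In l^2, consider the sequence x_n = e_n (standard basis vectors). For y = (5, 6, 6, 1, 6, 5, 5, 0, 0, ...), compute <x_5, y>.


x_5 = e_5 is the standard basis vector with 1 in position 5.
<x_5, y> = y_5 = 6
As n -> infinity, <x_n, y> -> 0, confirming weak convergence of (x_n) to 0.

6


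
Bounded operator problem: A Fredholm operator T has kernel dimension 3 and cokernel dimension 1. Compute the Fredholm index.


The Fredholm index is defined as ind(T) = dim(ker T) - dim(coker T)
= 3 - 1
= 2

2


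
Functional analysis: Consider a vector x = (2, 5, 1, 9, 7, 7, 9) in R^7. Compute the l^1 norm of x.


The l^1 norm equals the sum of absolute values of all components.
||x||_1 = 2 + 5 + 1 + 9 + 7 + 7 + 9
= 40

40.0000


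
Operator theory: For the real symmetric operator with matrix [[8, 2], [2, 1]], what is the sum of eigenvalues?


For a self-adjoint (symmetric) matrix, the eigenvalues are real.
The sum of eigenvalues equals the trace of the matrix.
trace = 8 + 1 = 9

9


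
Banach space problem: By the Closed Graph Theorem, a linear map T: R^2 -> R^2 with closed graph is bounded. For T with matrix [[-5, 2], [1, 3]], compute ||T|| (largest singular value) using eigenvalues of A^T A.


A^T A = [[26, -7], [-7, 13]]
trace(A^T A) = 39, det(A^T A) = 289
discriminant = 39^2 - 4*289 = 365
Largest eigenvalue of A^T A = (trace + sqrt(disc))/2 = 29.0525
||T|| = sqrt(29.0525) = 5.3900

5.3900


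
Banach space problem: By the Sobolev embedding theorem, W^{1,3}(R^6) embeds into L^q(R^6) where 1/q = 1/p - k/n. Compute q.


Using the Sobolev embedding formula: 1/q = 1/p - k/n
1/q = 1/3 - 1/6 = 1/6
q = 1/(1/6) = 6

6.0000


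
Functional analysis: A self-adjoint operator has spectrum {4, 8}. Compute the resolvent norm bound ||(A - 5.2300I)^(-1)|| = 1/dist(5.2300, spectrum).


dist(5.2300, {4, 8}) = min(|5.2300 - 4|, |5.2300 - 8|)
= min(1.2300, 2.7700) = 1.2300
Resolvent bound = 1/1.2300 = 0.8130

0.8130


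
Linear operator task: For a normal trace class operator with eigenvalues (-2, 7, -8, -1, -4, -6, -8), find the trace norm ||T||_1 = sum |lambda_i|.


For a normal operator, singular values equal |eigenvalues|.
Trace norm = sum |lambda_i| = 2 + 7 + 8 + 1 + 4 + 6 + 8
= 36

36


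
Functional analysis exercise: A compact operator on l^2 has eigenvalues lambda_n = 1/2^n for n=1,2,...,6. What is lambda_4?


The eigenvalue formula gives lambda_4 = 1/2^4
= 1/16
= 0.0625

0.0625


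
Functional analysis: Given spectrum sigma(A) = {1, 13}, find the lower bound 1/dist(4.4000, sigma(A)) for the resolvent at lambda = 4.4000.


dist(4.4000, {1, 13}) = min(|4.4000 - 1|, |4.4000 - 13|)
= min(3.4000, 8.6000) = 3.4000
Resolvent bound = 1/3.4000 = 0.2941

0.2941


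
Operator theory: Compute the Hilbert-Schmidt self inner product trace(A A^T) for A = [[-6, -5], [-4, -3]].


trace(A * A^T) = sum of squares of all entries
= (-6)^2 + (-5)^2 + (-4)^2 + (-3)^2
= 36 + 25 + 16 + 9
= 86

86


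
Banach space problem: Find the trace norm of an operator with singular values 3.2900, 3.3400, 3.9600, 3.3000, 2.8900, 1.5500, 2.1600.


The nuclear norm is the sum of all singular values.
||T||_1 = 3.2900 + 3.3400 + 3.9600 + 3.3000 + 2.8900 + 1.5500 + 2.1600
= 20.4900

20.4900


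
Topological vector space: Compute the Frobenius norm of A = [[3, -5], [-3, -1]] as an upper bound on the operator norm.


||A||_F^2 = sum a_ij^2
= 3^2 + (-5)^2 + (-3)^2 + (-1)^2
= 9 + 25 + 9 + 1 = 44
||A||_F = sqrt(44) = 6.6332

6.6332


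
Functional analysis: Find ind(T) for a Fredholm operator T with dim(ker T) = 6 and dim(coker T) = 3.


The Fredholm index is defined as ind(T) = dim(ker T) - dim(coker T)
= 6 - 3
= 3

3


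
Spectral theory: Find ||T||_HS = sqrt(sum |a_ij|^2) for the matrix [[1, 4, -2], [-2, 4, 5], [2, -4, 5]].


The Hilbert-Schmidt norm is sqrt(sum of squares of all entries).
Sum of squares = 1^2 + 4^2 + (-2)^2 + (-2)^2 + 4^2 + 5^2 + 2^2 + (-4)^2 + 5^2
= 1 + 16 + 4 + 4 + 16 + 25 + 4 + 16 + 25 = 111
||T||_HS = sqrt(111) = 10.5357

10.5357


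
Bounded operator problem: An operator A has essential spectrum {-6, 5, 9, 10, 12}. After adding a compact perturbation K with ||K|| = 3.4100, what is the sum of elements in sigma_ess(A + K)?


By Weyl's theorem, the essential spectrum is invariant under compact perturbations.
sigma_ess(A + K) = sigma_ess(A) = {-6, 5, 9, 10, 12}
Sum = -6 + 5 + 9 + 10 + 12 = 30

30


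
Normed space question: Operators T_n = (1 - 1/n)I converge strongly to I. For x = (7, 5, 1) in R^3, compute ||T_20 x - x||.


T_20 x - x = (1 - 1/20)x - x = -x/20
||x|| = sqrt(75) = 8.6603
||T_20 x - x|| = ||x||/20 = 8.6603/20 = 0.4330

0.4330


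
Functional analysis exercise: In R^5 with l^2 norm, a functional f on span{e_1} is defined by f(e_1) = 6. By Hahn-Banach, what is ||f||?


The norm of f is given by ||f|| = sup_{||x||=1} |f(x)|.
On span{e_1}, ||e_1|| = 1, so ||f|| = |f(e_1)| / ||e_1||
= |6| / 1 = 6.0000

6.0000


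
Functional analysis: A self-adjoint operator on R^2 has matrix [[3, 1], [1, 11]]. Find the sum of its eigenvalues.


For a self-adjoint (symmetric) matrix, the eigenvalues are real.
The sum of eigenvalues equals the trace of the matrix.
trace = 3 + 11 = 14

14


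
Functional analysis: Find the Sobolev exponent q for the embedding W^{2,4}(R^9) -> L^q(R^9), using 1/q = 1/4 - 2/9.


Using the Sobolev embedding formula: 1/q = 1/p - k/n
1/q = 1/4 - 2/9 = 1/36
q = 1/(1/36) = 36

36.0000


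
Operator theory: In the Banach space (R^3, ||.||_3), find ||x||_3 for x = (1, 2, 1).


The l^3 norm = (sum |x_i|^3)^(1/3)
Sum of 3th powers = 1 + 8 + 1 = 10
||x||_3 = (10)^(1/3) = 2.1544

2.1544


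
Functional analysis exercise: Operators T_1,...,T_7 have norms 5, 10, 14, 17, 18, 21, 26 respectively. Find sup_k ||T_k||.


By the Uniform Boundedness Principle, the supremum of norms is finite.
sup_k ||T_k|| = max(5, 10, 14, 17, 18, 21, 26) = 26

26


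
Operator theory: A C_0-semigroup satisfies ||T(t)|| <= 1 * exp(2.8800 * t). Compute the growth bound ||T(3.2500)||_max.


||T(3.2500)|| <= 1 * exp(2.8800 * 3.2500)
= 1 * exp(9.3600)
= 1 * 11614.3885
= 11614.3885

11614.3885


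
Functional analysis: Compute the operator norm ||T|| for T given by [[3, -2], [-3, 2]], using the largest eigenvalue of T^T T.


A^T A = [[18, -12], [-12, 8]]
trace(A^T A) = 26, det(A^T A) = 0
discriminant = 26^2 - 4*0 = 676
Largest eigenvalue of A^T A = (trace + sqrt(disc))/2 = 26.0000
||T|| = sqrt(26.0000) = 5.0990

5.0990


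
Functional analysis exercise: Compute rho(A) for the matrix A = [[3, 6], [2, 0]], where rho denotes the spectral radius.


For a 2x2 matrix, eigenvalues satisfy lambda^2 - (trace)*lambda + det = 0
trace = 3 + 0 = 3
det = 3*0 - 6*2 = -12
discriminant = 3^2 - 4*(-12) = 57
spectral radius = max |eigenvalue| = 5.2749

5.2749


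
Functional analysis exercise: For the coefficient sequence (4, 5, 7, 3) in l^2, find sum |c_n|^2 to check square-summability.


sum |c_n|^2 = 4^2 + 5^2 + 7^2 + 3^2
= 16 + 25 + 49 + 9
= 99

99


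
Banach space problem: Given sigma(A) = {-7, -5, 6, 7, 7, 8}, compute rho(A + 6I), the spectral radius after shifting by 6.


Spectrum of A + 6I = {-1, 1, 12, 13, 13, 14}
Spectral radius = max |lambda| over the shifted spectrum
= max(1, 1, 12, 13, 13, 14) = 14

14


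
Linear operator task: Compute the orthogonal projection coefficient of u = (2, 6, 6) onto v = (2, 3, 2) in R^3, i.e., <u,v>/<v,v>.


Computing <u,v> = 2*2 + 6*3 + 6*2 = 34
Computing <v,v> = 2^2 + 3^2 + 2^2 = 17
Projection coefficient = 34/17 = 2.0000

2.0000


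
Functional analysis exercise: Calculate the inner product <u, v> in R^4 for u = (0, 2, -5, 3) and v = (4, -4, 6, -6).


Computing the standard inner product <u, v> = sum u_i * v_i
= 0*4 + 2*-4 + -5*6 + 3*-6
= 0 + -8 + -30 + -18
= -56

-56


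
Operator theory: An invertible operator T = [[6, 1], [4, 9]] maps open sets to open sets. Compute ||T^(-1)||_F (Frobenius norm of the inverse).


det(T) = 6*9 - 1*4 = 50
T^(-1) = (1/50) * [[9, -1], [-4, 6]] = [[0.1800, -0.0200], [-0.0800, 0.1200]]
||T^(-1)||_F^2 = 0.1800^2 + (-0.0200)^2 + (-0.0800)^2 + 0.1200^2 = 0.0536
||T^(-1)||_F = sqrt(0.0536) = 0.2315

0.2315


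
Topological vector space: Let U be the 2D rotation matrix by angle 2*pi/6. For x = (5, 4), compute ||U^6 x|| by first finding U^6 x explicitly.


U is a rotation by theta = 2*pi/6
U^6 = rotation by 6*theta = 12*pi/6 = 0*pi/6 (mod 2*pi)
cos(0*pi/6) = 1.0000, sin(0*pi/6) = 0.0000
U^6 x = (1.0000 * 5 - 0.0000 * 4, 0.0000 * 5 + 1.0000 * 4)
= (5.0000, 4.0000)
||U^6 x|| = sqrt(5.0000^2 + 4.0000^2) = sqrt(41.0000) = 6.4031

6.4031


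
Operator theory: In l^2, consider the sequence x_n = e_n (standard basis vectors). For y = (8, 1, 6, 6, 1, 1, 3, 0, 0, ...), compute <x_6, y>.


x_6 = e_6 is the standard basis vector with 1 in position 6.
<x_6, y> = y_6 = 1
As n -> infinity, <x_n, y> -> 0, confirming weak convergence of (x_n) to 0.

1


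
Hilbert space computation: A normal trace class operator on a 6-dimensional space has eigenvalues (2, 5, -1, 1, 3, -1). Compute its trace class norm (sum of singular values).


For a normal operator, singular values equal |eigenvalues|.
Trace norm = sum |lambda_i| = 2 + 5 + 1 + 1 + 3 + 1
= 13

13


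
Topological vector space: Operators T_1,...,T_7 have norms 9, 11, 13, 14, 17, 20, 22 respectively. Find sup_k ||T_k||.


By the Uniform Boundedness Principle, the supremum of norms is finite.
sup_k ||T_k|| = max(9, 11, 13, 14, 17, 20, 22) = 22

22


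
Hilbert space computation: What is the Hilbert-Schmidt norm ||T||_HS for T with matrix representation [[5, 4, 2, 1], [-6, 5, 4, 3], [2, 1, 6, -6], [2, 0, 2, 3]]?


The Hilbert-Schmidt norm is sqrt(sum of squares of all entries).
Sum of squares = 5^2 + 4^2 + 2^2 + 1^2 + (-6)^2 + 5^2 + 4^2 + 3^2 + 2^2 + 1^2 + 6^2 + (-6)^2 + 2^2 + 0^2 + 2^2 + 3^2
= 25 + 16 + 4 + 1 + 36 + 25 + 16 + 9 + 4 + 1 + 36 + 36 + 4 + 0 + 4 + 9 = 226
||T||_HS = sqrt(226) = 15.0333

15.0333


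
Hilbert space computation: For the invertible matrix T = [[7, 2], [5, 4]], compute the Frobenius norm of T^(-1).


det(T) = 7*4 - 2*5 = 18
T^(-1) = (1/18) * [[4, -2], [-5, 7]] = [[0.2222, -0.1111], [-0.2778, 0.3889]]
||T^(-1)||_F^2 = 0.2222^2 + (-0.1111)^2 + (-0.2778)^2 + 0.3889^2 = 0.2901
||T^(-1)||_F = sqrt(0.2901) = 0.5386

0.5386


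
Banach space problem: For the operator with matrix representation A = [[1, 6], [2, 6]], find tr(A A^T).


trace(A * A^T) = sum of squares of all entries
= 1^2 + 6^2 + 2^2 + 6^2
= 1 + 36 + 4 + 36
= 77

77


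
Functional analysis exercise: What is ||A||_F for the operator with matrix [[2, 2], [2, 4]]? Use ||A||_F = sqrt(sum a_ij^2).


||A||_F^2 = sum a_ij^2
= 2^2 + 2^2 + 2^2 + 4^2
= 4 + 4 + 4 + 16 = 28
||A||_F = sqrt(28) = 5.2915

5.2915


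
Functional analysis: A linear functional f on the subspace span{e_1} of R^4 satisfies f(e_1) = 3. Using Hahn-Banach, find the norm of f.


The norm of f is given by ||f|| = sup_{||x||=1} |f(x)|.
On span{e_1}, ||e_1|| = 1, so ||f|| = |f(e_1)| / ||e_1||
= |3| / 1 = 3.0000

3.0000


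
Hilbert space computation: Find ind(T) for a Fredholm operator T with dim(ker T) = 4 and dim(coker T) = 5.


The Fredholm index is defined as ind(T) = dim(ker T) - dim(coker T)
= 4 - 5
= -1

-1


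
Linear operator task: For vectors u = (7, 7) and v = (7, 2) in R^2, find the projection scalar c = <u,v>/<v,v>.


Computing <u,v> = 7*7 + 7*2 = 63
Computing <v,v> = 7^2 + 2^2 = 53
Projection coefficient = 63/53 = 1.1887

1.1887


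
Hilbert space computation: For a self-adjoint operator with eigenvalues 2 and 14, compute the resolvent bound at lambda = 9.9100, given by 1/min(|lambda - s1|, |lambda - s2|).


dist(9.9100, {2, 14}) = min(|9.9100 - 2|, |9.9100 - 14|)
= min(7.9100, 4.0900) = 4.0900
Resolvent bound = 1/4.0900 = 0.2445

0.2445


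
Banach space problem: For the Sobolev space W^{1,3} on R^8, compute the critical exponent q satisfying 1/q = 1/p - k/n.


Using the Sobolev embedding formula: 1/q = 1/p - k/n
1/q = 1/3 - 1/8 = 5/24
q = 1/(5/24) = 24/5 = 4.8000

4.8000


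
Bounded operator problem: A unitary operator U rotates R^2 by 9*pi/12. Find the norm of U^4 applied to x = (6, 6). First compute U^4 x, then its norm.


U is a rotation by theta = 9*pi/12
U^4 = rotation by 4*theta = 36*pi/12 = 12*pi/12 (mod 2*pi)
cos(12*pi/12) = -1.0000, sin(12*pi/12) = 0.0000
U^4 x = (-1.0000 * 6 - 0.0000 * 6, 0.0000 * 6 + -1.0000 * 6)
= (-6.0000, -6.0000)
||U^4 x|| = sqrt((-6.0000)^2 + (-6.0000)^2) = sqrt(72.0000) = 8.4853

8.4853


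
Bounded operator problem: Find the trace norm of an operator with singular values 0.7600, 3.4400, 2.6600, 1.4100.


The nuclear norm is the sum of all singular values.
||T||_1 = 0.7600 + 3.4400 + 2.6600 + 1.4100
= 8.2700

8.2700


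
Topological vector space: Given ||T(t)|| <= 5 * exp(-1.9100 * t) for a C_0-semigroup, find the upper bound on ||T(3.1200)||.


||T(3.1200)|| <= 5 * exp(-1.9100 * 3.1200)
= 5 * exp(-5.9592)
= 5 * 0.0026
= 0.0129

0.0129


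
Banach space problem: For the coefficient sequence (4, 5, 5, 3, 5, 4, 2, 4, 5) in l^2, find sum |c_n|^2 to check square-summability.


sum |c_n|^2 = 4^2 + 5^2 + 5^2 + 3^2 + 5^2 + 4^2 + 2^2 + 4^2 + 5^2
= 16 + 25 + 25 + 9 + 25 + 16 + 4 + 16 + 25
= 161

161


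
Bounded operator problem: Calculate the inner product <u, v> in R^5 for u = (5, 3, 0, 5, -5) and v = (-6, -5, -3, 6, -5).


Computing the standard inner product <u, v> = sum u_i * v_i
= 5*-6 + 3*-5 + 0*-3 + 5*6 + -5*-5
= -30 + -15 + 0 + 30 + 25
= 10

10


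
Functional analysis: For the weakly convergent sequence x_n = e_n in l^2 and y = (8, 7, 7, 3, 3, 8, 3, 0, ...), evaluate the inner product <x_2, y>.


x_2 = e_2 is the standard basis vector with 1 in position 2.
<x_2, y> = y_2 = 7
As n -> infinity, <x_n, y> -> 0, confirming weak convergence of (x_n) to 0.

7


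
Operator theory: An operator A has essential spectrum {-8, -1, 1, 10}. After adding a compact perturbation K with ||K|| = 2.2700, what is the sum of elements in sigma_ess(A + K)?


By Weyl's theorem, the essential spectrum is invariant under compact perturbations.
sigma_ess(A + K) = sigma_ess(A) = {-8, -1, 1, 10}
Sum = -8 + -1 + 1 + 10 = 2

2


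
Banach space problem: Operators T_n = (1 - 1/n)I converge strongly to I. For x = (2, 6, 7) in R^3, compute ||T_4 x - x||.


T_4 x - x = (1 - 1/4)x - x = -x/4
||x|| = sqrt(89) = 9.4340
||T_4 x - x|| = ||x||/4 = 9.4340/4 = 2.3585

2.3585


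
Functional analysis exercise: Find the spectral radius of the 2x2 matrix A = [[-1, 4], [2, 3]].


For a 2x2 matrix, eigenvalues satisfy lambda^2 - (trace)*lambda + det = 0
trace = -1 + 3 = 2
det = -1*3 - 4*2 = -11
discriminant = 2^2 - 4*(-11) = 48
spectral radius = max |eigenvalue| = 4.4641

4.4641


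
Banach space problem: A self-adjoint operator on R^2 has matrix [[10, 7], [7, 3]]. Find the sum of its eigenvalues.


For a self-adjoint (symmetric) matrix, the eigenvalues are real.
The sum of eigenvalues equals the trace of the matrix.
trace = 10 + 3 = 13

13


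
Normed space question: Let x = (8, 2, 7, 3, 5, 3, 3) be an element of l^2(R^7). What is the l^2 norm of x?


The l^2 norm = (sum |x_i|^2)^(1/2)
Sum of 2th powers = 64 + 4 + 49 + 9 + 25 + 9 + 9 = 169
||x||_2 = (169)^(1/2) = 13.0000

13.0000


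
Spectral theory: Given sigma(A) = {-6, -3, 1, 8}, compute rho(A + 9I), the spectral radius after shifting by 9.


Spectrum of A + 9I = {3, 6, 10, 17}
Spectral radius = max |lambda| over the shifted spectrum
= max(3, 6, 10, 17) = 17

17


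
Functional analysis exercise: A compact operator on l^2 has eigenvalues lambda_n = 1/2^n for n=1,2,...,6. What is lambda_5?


The eigenvalue formula gives lambda_5 = 1/2^5
= 1/32
= 0.0312

0.0312


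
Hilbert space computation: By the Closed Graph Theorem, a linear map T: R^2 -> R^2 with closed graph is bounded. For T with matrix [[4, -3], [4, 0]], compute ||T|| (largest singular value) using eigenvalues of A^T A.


A^T A = [[32, -12], [-12, 9]]
trace(A^T A) = 41, det(A^T A) = 144
discriminant = 41^2 - 4*144 = 1105
Largest eigenvalue of A^T A = (trace + sqrt(disc))/2 = 37.1208
||T|| = sqrt(37.1208) = 6.0927

6.0927


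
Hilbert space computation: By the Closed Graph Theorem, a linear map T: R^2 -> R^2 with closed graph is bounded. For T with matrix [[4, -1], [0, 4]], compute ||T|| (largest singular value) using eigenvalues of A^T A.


A^T A = [[16, -4], [-4, 17]]
trace(A^T A) = 33, det(A^T A) = 256
discriminant = 33^2 - 4*256 = 65
Largest eigenvalue of A^T A = (trace + sqrt(disc))/2 = 20.5311
||T|| = sqrt(20.5311) = 4.5311

4.5311


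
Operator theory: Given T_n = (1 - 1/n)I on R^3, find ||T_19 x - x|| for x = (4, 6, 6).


T_19 x - x = (1 - 1/19)x - x = -x/19
||x|| = sqrt(88) = 9.3808
||T_19 x - x|| = ||x||/19 = 9.3808/19 = 0.4937

0.4937


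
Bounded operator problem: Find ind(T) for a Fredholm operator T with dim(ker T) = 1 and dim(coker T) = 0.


The Fredholm index is defined as ind(T) = dim(ker T) - dim(coker T)
= 1 - 0
= 1

1


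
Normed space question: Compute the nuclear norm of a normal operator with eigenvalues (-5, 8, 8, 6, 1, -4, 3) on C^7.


For a normal operator, singular values equal |eigenvalues|.
Trace norm = sum |lambda_i| = 5 + 8 + 8 + 6 + 1 + 4 + 3
= 35

35


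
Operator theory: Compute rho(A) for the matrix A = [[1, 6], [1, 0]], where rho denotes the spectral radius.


For a 2x2 matrix, eigenvalues satisfy lambda^2 - (trace)*lambda + det = 0
trace = 1 + 0 = 1
det = 1*0 - 6*1 = -6
discriminant = 1^2 - 4*(-6) = 25
spectral radius = max |eigenvalue| = 3.0000

3.0000


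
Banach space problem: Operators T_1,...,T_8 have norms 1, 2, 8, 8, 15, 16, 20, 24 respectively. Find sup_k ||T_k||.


By the Uniform Boundedness Principle, the supremum of norms is finite.
sup_k ||T_k|| = max(1, 2, 8, 8, 15, 16, 20, 24) = 24

24


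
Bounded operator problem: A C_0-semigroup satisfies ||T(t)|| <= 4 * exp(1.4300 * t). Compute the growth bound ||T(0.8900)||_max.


||T(0.8900)|| <= 4 * exp(1.4300 * 0.8900)
= 4 * exp(1.2727)
= 4 * 3.5705
= 14.2819

14.2819


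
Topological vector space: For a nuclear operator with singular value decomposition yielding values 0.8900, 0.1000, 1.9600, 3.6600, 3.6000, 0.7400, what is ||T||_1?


The nuclear norm is the sum of all singular values.
||T||_1 = 0.8900 + 0.1000 + 1.9600 + 3.6600 + 3.6000 + 0.7400
= 10.9500

10.9500


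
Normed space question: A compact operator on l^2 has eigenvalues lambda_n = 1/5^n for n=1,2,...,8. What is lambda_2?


The eigenvalue formula gives lambda_2 = 1/5^2
= 1/25
= 0.0400

0.0400


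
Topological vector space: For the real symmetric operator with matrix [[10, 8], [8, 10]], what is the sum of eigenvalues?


For a self-adjoint (symmetric) matrix, the eigenvalues are real.
The sum of eigenvalues equals the trace of the matrix.
trace = 10 + 10 = 20

20


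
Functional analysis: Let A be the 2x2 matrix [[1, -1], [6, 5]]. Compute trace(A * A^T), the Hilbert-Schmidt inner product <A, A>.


trace(A * A^T) = sum of squares of all entries
= 1^2 + (-1)^2 + 6^2 + 5^2
= 1 + 1 + 36 + 25
= 63

63


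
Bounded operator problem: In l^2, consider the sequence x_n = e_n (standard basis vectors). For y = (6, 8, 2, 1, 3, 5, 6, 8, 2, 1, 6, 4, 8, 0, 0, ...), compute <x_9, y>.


x_9 = e_9 is the standard basis vector with 1 in position 9.
<x_9, y> = y_9 = 2
As n -> infinity, <x_n, y> -> 0, confirming weak convergence of (x_n) to 0.

2


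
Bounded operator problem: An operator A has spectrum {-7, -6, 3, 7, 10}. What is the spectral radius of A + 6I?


Spectrum of A + 6I = {-1, 0, 9, 13, 16}
Spectral radius = max |lambda| over the shifted spectrum
= max(1, 0, 9, 13, 16) = 16

16


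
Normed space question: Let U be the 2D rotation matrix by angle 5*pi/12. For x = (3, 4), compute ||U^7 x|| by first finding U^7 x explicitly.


U is a rotation by theta = 5*pi/12
U^7 = rotation by 7*theta = 35*pi/12 = 11*pi/12 (mod 2*pi)
cos(11*pi/12) = -0.9659, sin(11*pi/12) = 0.2588
U^7 x = (-0.9659 * 3 - 0.2588 * 4, 0.2588 * 3 + -0.9659 * 4)
= (-3.9331, -3.0872)
||U^7 x|| = sqrt((-3.9331)^2 + (-3.0872)^2) = sqrt(25.0000) = 5.0000

5.0000


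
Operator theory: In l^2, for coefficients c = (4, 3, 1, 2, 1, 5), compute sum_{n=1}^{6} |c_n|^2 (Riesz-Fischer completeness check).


sum |c_n|^2 = 4^2 + 3^2 + 1^2 + 2^2 + 1^2 + 5^2
= 16 + 9 + 1 + 4 + 1 + 25
= 56

56


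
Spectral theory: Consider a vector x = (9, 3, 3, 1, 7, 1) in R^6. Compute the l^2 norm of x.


The l^2 norm = (sum |x_i|^2)^(1/2)
Sum of 2th powers = 81 + 9 + 9 + 1 + 49 + 1 = 150
||x||_2 = (150)^(1/2) = 12.2474

12.2474


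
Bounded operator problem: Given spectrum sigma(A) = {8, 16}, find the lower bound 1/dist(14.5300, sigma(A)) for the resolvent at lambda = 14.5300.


dist(14.5300, {8, 16}) = min(|14.5300 - 8|, |14.5300 - 16|)
= min(6.5300, 1.4700) = 1.4700
Resolvent bound = 1/1.4700 = 0.6803

0.6803


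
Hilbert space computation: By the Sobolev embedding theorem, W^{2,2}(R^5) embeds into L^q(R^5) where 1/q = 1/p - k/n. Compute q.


Using the Sobolev embedding formula: 1/q = 1/p - k/n
1/q = 1/2 - 2/5 = 1/10
q = 1/(1/10) = 10

10.0000


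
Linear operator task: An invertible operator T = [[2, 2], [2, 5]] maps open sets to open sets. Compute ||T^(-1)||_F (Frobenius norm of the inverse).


det(T) = 2*5 - 2*2 = 6
T^(-1) = (1/6) * [[5, -2], [-2, 2]] = [[0.8333, -0.3333], [-0.3333, 0.3333]]
||T^(-1)||_F^2 = 0.8333^2 + (-0.3333)^2 + (-0.3333)^2 + 0.3333^2 = 1.0278
||T^(-1)||_F = sqrt(1.0278) = 1.0138

1.0138


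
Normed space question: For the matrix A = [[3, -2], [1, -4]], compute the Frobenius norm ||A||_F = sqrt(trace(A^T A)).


||A||_F^2 = sum a_ij^2
= 3^2 + (-2)^2 + 1^2 + (-4)^2
= 9 + 4 + 1 + 16 = 30
||A||_F = sqrt(30) = 5.4772

5.4772


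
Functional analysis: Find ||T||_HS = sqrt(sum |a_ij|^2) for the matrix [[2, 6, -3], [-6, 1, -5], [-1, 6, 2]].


The Hilbert-Schmidt norm is sqrt(sum of squares of all entries).
Sum of squares = 2^2 + 6^2 + (-3)^2 + (-6)^2 + 1^2 + (-5)^2 + (-1)^2 + 6^2 + 2^2
= 4 + 36 + 9 + 36 + 1 + 25 + 1 + 36 + 4 = 152
||T||_HS = sqrt(152) = 12.3288

12.3288


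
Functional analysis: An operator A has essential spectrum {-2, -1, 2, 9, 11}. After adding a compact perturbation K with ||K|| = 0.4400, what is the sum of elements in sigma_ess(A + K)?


By Weyl's theorem, the essential spectrum is invariant under compact perturbations.
sigma_ess(A + K) = sigma_ess(A) = {-2, -1, 2, 9, 11}
Sum = -2 + -1 + 2 + 9 + 11 = 19

19


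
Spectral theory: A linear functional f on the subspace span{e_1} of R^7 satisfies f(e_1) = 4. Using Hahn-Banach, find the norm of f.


The norm of f is given by ||f|| = sup_{||x||=1} |f(x)|.
On span{e_1}, ||e_1|| = 1, so ||f|| = |f(e_1)| / ||e_1||
= |4| / 1 = 4.0000

4.0000


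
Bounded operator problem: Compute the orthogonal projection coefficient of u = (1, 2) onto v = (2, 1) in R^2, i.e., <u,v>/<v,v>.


Computing <u,v> = 1*2 + 2*1 = 4
Computing <v,v> = 2^2 + 1^2 = 5
Projection coefficient = 4/5 = 0.8000

0.8000


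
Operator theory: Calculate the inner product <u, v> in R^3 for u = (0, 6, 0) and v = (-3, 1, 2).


Computing the standard inner product <u, v> = sum u_i * v_i
= 0*-3 + 6*1 + 0*2
= 0 + 6 + 0
= 6

6


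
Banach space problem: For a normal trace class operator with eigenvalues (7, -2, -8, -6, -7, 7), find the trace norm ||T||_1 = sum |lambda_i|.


For a normal operator, singular values equal |eigenvalues|.
Trace norm = sum |lambda_i| = 7 + 2 + 8 + 6 + 7 + 7
= 37

37


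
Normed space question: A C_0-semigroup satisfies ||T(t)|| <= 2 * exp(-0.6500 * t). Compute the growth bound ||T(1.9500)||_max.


||T(1.9500)|| <= 2 * exp(-0.6500 * 1.9500)
= 2 * exp(-1.2675)
= 2 * 0.2815
= 0.5631

0.5631


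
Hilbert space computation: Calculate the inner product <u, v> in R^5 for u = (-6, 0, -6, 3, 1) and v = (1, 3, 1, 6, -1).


Computing the standard inner product <u, v> = sum u_i * v_i
= -6*1 + 0*3 + -6*1 + 3*6 + 1*-1
= -6 + 0 + -6 + 18 + -1
= 5

5


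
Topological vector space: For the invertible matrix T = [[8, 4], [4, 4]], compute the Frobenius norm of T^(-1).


det(T) = 8*4 - 4*4 = 16
T^(-1) = (1/16) * [[4, -4], [-4, 8]] = [[0.2500, -0.2500], [-0.2500, 0.5000]]
||T^(-1)||_F^2 = 0.2500^2 + (-0.2500)^2 + (-0.2500)^2 + 0.5000^2 = 0.4375
||T^(-1)||_F = sqrt(0.4375) = 0.6614

0.6614


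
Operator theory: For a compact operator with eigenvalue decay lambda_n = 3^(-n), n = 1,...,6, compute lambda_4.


The eigenvalue formula gives lambda_4 = 1/3^4
= 1/81
= 0.0123

0.0123


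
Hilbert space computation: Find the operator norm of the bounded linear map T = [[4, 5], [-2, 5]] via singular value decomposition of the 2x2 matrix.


A^T A = [[20, 10], [10, 50]]
trace(A^T A) = 70, det(A^T A) = 900
discriminant = 70^2 - 4*900 = 1300
Largest eigenvalue of A^T A = (trace + sqrt(disc))/2 = 53.0278
||T|| = sqrt(53.0278) = 7.2820

7.2820


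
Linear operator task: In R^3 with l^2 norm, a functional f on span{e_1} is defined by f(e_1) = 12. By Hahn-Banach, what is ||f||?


The norm of f is given by ||f|| = sup_{||x||=1} |f(x)|.
On span{e_1}, ||e_1|| = 1, so ||f|| = |f(e_1)| / ||e_1||
= |12| / 1 = 12.0000

12.0000


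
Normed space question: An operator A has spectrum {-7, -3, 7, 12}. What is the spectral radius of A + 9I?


Spectrum of A + 9I = {2, 6, 16, 21}
Spectral radius = max |lambda| over the shifted spectrum
= max(2, 6, 16, 21) = 21

21


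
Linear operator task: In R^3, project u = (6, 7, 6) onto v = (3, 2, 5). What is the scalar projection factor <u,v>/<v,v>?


Computing <u,v> = 6*3 + 7*2 + 6*5 = 62
Computing <v,v> = 3^2 + 2^2 + 5^2 = 38
Projection coefficient = 62/38 = 1.6316

1.6316


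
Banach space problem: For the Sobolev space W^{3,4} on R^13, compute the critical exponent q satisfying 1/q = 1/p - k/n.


Using the Sobolev embedding formula: 1/q = 1/p - k/n
1/q = 1/4 - 3/13 = 1/52
q = 1/(1/52) = 52

52.0000


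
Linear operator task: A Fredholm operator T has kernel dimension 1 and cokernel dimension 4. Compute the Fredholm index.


The Fredholm index is defined as ind(T) = dim(ker T) - dim(coker T)
= 1 - 4
= -3

-3


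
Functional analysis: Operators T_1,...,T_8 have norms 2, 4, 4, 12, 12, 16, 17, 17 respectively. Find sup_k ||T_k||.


By the Uniform Boundedness Principle, the supremum of norms is finite.
sup_k ||T_k|| = max(2, 4, 4, 12, 12, 16, 17, 17) = 17

17


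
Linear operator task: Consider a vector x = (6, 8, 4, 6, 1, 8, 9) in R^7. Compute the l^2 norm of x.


The l^2 norm = (sum |x_i|^2)^(1/2)
Sum of 2th powers = 36 + 64 + 16 + 36 + 1 + 64 + 81 = 298
||x||_2 = (298)^(1/2) = 17.2627

17.2627
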